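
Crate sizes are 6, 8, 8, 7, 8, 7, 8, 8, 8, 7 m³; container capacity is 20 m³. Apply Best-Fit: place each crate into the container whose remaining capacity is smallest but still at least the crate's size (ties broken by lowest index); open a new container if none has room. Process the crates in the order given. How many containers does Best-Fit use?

6 m³ → container 1 (remaining 14 m³)
8 m³ → container 1 (remaining 6 m³)
8 m³ → container 2 (remaining 12 m³)
7 m³ → container 2 (remaining 5 m³)
8 m³ → container 3 (remaining 12 m³)
7 m³ → container 3 (remaining 5 m³)
8 m³ → container 4 (remaining 12 m³)
8 m³ → container 4 (remaining 4 m³)
8 m³ → container 5 (remaining 12 m³)
7 m³ → container 5 (remaining 5 m³)

5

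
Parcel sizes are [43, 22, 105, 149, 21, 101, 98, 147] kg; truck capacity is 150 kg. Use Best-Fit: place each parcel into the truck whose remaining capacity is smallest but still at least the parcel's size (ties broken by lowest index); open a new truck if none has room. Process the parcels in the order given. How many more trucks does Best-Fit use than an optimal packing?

1

Best-Fit: [43,22] [105,21] [149] [101] [98] [147] → 6 trucks.
Total size 686 kg; any packing needs at least ⌈686/150⌉ = 5 trucks.
An optimal packing achieves that bound: [149] [147] [105,43] [101,22,21] [98] → 5 trucks.
Excess: 6 − 5 = 1.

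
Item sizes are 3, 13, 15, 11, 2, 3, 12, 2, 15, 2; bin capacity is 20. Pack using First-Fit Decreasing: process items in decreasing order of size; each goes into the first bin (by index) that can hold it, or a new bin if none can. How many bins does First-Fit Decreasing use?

5

Sorted descending: 15, 15, 13, 12, 11, 3, 3, 2, 2, 2.
bin 1: place 15, 5 left
bin 2: place 15, 5 left
bin 3: place 13, 7 left
bin 4: place 12, 8 left
bin 5: place 11, 9 left
bin 1: place 3, 2 left
bin 2: place 3, 2 left
bin 1: place 2, 0 left
bin 2: place 2, 0 left
bin 3: place 2, 5 left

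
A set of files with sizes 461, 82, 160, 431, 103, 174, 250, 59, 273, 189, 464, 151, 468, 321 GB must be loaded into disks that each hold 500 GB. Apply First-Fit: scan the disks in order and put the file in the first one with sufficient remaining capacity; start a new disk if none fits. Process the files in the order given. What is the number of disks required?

8

disk 1: place 461 GB, 39 GB left
disk 2: place 82 GB, 418 GB left
disk 2: place 160 GB, 258 GB left
disk 3: place 431 GB, 69 GB left
disk 2: place 103 GB, 155 GB left
disk 4: place 174 GB, 326 GB left
disk 4: place 250 GB, 76 GB left
disk 2: place 59 GB, 96 GB left
disk 5: place 273 GB, 227 GB left
disk 5: place 189 GB, 38 GB left
disk 6: place 464 GB, 36 GB left
disk 7: place 151 GB, 349 GB left
disk 8: place 468 GB, 32 GB left
disk 7: place 321 GB, 28 GB left
Final disks: [461] [82,160,103,59] [431] [174,250] [273,189] [464] [151,321] [468].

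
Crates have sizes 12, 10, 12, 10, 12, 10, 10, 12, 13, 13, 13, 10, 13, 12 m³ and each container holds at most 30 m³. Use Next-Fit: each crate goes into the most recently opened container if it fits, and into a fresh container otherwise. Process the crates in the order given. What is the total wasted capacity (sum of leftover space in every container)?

container 1: place 12 m³, 18 m³ left
container 1: place 10 m³, 8 m³ left
container 2: place 12 m³, 18 m³ left
container 2: place 10 m³, 8 m³ left
container 3: place 12 m³, 18 m³ left
container 3: place 10 m³, 8 m³ left
container 4: place 10 m³, 20 m³ left
container 4: place 12 m³, 8 m³ left
container 5: place 13 m³, 17 m³ left
container 5: place 13 m³, 4 m³ left
container 6: place 13 m³, 17 m³ left
container 6: place 10 m³, 7 m³ left
container 7: place 13 m³, 17 m³ left
container 7: place 12 m³, 5 m³ left
7 containers × 30 m³ = 210 m³; used 162 m³; unused 48 m³.

48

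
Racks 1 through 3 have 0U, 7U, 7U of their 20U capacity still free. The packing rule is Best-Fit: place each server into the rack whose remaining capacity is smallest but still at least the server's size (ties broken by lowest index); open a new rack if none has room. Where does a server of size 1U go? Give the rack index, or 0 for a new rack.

2

Racks with room: rack 2 (7U), rack 3 (7U).
Tightest fit is rack 2 with 7U free.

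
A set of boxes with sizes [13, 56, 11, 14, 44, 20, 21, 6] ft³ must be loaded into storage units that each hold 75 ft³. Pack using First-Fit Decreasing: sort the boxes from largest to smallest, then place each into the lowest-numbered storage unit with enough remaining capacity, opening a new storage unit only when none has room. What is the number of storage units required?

3 storage units

Sorted descending: 56, 44, 21, 20, 14, 13, 11, 6.
56 ft³ → storage unit 1 (remaining 19 ft³)
44 ft³ → storage unit 2 (remaining 31 ft³)
21 ft³ → storage unit 2 (remaining 10 ft³)
20 ft³ → storage unit 3 (remaining 55 ft³)
14 ft³ → storage unit 1 (remaining 5 ft³)
13 ft³ → storage unit 3 (remaining 42 ft³)
11 ft³ → storage unit 3 (remaining 31 ft³)
6 ft³ → storage unit 2 (remaining 4 ft³)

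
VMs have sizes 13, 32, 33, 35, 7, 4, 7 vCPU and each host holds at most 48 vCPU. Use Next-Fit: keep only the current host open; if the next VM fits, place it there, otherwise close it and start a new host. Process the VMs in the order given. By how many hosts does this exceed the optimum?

Next-Fit: [13,32] [33] [35,7,4] [7] → 4 hosts.
Total size 131 vCPU; any packing needs at least ⌈131/48⌉ = 3 hosts.
An optimal packing achieves that bound: [35,13] [33,7,7] [32,4] → 3 hosts.
Excess: 4 − 3 = 1.

1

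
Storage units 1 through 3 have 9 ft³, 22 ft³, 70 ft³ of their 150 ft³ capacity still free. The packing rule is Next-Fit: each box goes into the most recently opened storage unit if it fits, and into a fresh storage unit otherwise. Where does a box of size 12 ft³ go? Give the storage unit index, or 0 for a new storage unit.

3

Next-Fit only looks at storage unit 3, which has 70 ft³ free.
12 ft³ fits there.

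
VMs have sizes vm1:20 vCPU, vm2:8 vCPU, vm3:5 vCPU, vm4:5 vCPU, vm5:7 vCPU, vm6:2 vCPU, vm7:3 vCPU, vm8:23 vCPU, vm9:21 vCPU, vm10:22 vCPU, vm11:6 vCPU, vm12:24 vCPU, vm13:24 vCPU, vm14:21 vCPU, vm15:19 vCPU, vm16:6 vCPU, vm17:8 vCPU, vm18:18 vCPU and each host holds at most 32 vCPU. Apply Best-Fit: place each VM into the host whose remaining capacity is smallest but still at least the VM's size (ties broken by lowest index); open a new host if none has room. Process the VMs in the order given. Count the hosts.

10 hosts

host 1: place vm1 (20 vCPU), 12 vCPU left
host 1: place vm2 (8 vCPU), 4 vCPU left
host 2: place vm3 (5 vCPU), 27 vCPU left
host 2: place vm4 (5 vCPU), 22 vCPU left
host 2: place vm5 (7 vCPU), 15 vCPU left
host 1: place vm6 (2 vCPU), 2 vCPU left
host 2: place vm7 (3 vCPU), 12 vCPU left
host 3: place vm8 (23 vCPU), 9 vCPU left
host 4: place vm9 (21 vCPU), 11 vCPU left
host 5: place vm10 (22 vCPU), 10 vCPU left
host 3: place vm11 (6 vCPU), 3 vCPU left
host 6: place vm12 (24 vCPU), 8 vCPU left
host 7: place vm13 (24 vCPU), 8 vCPU left
host 8: place vm14 (21 vCPU), 11 vCPU left
host 9: place vm15 (19 vCPU), 13 vCPU left
host 6: place vm16 (6 vCPU), 2 vCPU left
host 7: place vm17 (8 vCPU), 0 vCPU left
host 10: place vm18 (18 vCPU), 14 vCPU left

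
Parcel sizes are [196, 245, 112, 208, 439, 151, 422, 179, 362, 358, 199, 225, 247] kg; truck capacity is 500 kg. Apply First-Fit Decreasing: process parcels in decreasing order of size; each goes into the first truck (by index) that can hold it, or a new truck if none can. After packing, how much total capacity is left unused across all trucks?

Sorted descending: 439, 422, 362, 358, 247, 245, 225, 208, 199, 196, 179, 151, 112.
truck 1: place 439 kg, 61 kg left
truck 2: place 422 kg, 78 kg left
truck 3: place 362 kg, 138 kg left
truck 4: place 358 kg, 142 kg left
truck 5: place 247 kg, 253 kg left
truck 5: place 245 kg, 8 kg left
truck 6: place 225 kg, 275 kg left
truck 6: place 208 kg, 67 kg left
truck 7: place 199 kg, 301 kg left
truck 7: place 196 kg, 105 kg left
truck 8: place 179 kg, 321 kg left
truck 8: place 151 kg, 170 kg left
truck 3: place 112 kg, 26 kg left
8 trucks × 500 kg = 4000 kg; used 3343 kg; unused 657 kg.

657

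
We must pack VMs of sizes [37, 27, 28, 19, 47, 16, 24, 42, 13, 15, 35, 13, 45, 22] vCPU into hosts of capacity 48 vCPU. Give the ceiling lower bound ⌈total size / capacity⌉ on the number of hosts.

8

Total size = 37 + 27 + 28 + 19 + 47 + 16 + 24 + 42 + 13 + 15 + 35 + 13 + 45 + 22 = 383 vCPU.
⌈383 / 48⌉ = 8.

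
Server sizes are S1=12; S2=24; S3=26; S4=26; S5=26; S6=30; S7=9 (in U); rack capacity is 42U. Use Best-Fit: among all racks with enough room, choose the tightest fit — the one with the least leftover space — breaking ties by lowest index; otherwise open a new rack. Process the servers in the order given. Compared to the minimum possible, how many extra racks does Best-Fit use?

Best-Fit: [12,24] [26] [26] [26] [30,9] → 5 racks.
5 servers exceed 21U (half the capacity), and no two of those can share a rack, so at least 5 racks are needed.
So 5 is already optimal.

0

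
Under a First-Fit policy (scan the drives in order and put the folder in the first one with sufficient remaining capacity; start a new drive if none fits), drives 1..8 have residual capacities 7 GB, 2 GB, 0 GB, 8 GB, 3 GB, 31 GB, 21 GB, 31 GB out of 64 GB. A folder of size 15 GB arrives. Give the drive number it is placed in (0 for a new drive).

Drives with room: drive 6 (31 GB), drive 7 (21 GB), drive 8 (31 GB).
The first with room is drive 6.

6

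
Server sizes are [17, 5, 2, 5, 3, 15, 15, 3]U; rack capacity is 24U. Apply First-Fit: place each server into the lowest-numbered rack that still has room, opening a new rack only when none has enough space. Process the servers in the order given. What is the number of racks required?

17U → rack 1 (remaining 7U)
5U → rack 1 (remaining 2U)
2U → rack 1 (remaining 0U)
5U → rack 2 (remaining 19U)
3U → rack 2 (remaining 16U)
15U → rack 2 (remaining 1U)
15U → rack 3 (remaining 9U)
3U → rack 3 (remaining 6U)

3 racks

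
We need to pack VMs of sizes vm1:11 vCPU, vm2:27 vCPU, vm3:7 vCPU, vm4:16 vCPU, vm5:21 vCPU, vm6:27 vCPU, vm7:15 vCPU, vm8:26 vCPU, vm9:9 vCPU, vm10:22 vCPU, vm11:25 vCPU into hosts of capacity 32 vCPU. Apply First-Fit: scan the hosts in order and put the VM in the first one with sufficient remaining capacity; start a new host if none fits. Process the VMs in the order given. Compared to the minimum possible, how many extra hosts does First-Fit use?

1

First-Fit: [11,7,9] [27] [16,15] [21] [27] [26] [22] [25] → 8 hosts.
Total size 206 vCPU; any packing needs at least ⌈206/32⌉ = 7 hosts.
An optimal packing achieves that bound: [27] [27] [26] [25,7] [22,9] [21,11] [16,15] → 7 hosts.
Excess: 8 − 7 = 1.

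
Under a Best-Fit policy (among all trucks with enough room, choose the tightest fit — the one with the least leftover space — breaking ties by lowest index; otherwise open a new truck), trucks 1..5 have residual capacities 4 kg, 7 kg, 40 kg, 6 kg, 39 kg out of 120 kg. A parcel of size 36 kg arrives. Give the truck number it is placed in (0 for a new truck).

5

Trucks with room: truck 3 (40 kg), truck 5 (39 kg).
Tightest fit is truck 5 with 39 kg free.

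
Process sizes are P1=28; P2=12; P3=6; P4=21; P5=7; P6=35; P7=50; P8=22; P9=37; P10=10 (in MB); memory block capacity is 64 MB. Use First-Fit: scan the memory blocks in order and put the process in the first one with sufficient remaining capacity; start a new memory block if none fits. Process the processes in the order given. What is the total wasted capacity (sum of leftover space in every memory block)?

P1 (28 MB) → memory block 1 (remaining 36 MB)
P2 (12 MB) → memory block 1 (remaining 24 MB)
P3 (6 MB) → memory block 1 (remaining 18 MB)
P4 (21 MB) → memory block 2 (remaining 43 MB)
P5 (7 MB) → memory block 1 (remaining 11 MB)
P6 (35 MB) → memory block 2 (remaining 8 MB)
P7 (50 MB) → memory block 3 (remaining 14 MB)
P8 (22 MB) → memory block 4 (remaining 42 MB)
P9 (37 MB) → memory block 4 (remaining 5 MB)
P10 (10 MB) → memory block 1 (remaining 1 MB)
4 memory blocks × 64 MB = 256 MB; used 228 MB; unused 28 MB.

28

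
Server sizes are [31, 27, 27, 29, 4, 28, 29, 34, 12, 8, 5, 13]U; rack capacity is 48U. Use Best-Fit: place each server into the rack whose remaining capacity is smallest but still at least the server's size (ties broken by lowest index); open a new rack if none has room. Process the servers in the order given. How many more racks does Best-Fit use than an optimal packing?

0

Best-Fit: [31,4,12] [27] [27] [29,13] [28] [29] [34,8,5] → 7 racks.
7 servers exceed 24U (half the capacity), and no two of those can share a rack, so at least 7 racks are needed.
So 7 is already optimal.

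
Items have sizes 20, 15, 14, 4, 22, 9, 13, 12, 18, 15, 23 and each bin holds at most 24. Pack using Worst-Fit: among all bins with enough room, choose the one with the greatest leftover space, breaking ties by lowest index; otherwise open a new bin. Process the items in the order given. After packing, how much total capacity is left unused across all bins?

20 → bin 1 (remaining 4)
15 → bin 2 (remaining 9)
14 → bin 3 (remaining 10)
4 → bin 3 (remaining 6)
22 → bin 4 (remaining 2)
9 → bin 2 (remaining 0)
13 → bin 5 (remaining 11)
12 → bin 6 (remaining 12)
18 → bin 7 (remaining 6)
15 → bin 8 (remaining 9)
23 → bin 9 (remaining 1)
9 bins × 24 = 216; used 165; unused 51.

51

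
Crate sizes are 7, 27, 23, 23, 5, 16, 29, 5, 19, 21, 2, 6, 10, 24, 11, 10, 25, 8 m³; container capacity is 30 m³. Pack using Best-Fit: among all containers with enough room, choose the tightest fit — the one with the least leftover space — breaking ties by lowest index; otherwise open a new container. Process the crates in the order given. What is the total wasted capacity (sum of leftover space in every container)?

29

container 1: place 7 m³, 23 m³ left
container 2: place 27 m³, 3 m³ left
container 1: place 23 m³, 0 m³ left
container 3: place 23 m³, 7 m³ left
container 3: place 5 m³, 2 m³ left
container 4: place 16 m³, 14 m³ left
container 5: place 29 m³, 1 m³ left
container 4: place 5 m³, 9 m³ left
container 6: place 19 m³, 11 m³ left
container 7: place 21 m³, 9 m³ left
container 3: place 2 m³, 0 m³ left
container 4: place 6 m³, 3 m³ left
container 6: place 10 m³, 1 m³ left
container 8: place 24 m³, 6 m³ left
container 9: place 11 m³, 19 m³ left
container 9: place 10 m³, 9 m³ left
container 10: place 25 m³, 5 m³ left
container 7: place 8 m³, 1 m³ left
10 containers × 30 m³ = 300 m³; used 271 m³; unused 29 m³.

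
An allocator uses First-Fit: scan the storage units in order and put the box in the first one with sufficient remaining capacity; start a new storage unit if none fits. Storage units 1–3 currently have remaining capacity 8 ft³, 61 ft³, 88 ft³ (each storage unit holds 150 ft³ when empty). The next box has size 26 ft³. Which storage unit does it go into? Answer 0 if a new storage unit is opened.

Storage units with room: storage unit 2 (61 ft³), storage unit 3 (88 ft³).
The first with room is storage unit 2.

2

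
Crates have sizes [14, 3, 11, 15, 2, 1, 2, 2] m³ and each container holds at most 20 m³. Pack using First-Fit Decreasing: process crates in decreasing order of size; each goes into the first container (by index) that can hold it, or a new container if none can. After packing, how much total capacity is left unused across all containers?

10

Sorted descending: 15, 14, 11, 3, 2, 2, 2, 1.
15 m³ → container 1 (remaining 5 m³)
14 m³ → container 2 (remaining 6 m³)
11 m³ → container 3 (remaining 9 m³)
3 m³ → container 1 (remaining 2 m³)
2 m³ → container 1 (remaining 0 m³)
2 m³ → container 2 (remaining 4 m³)
2 m³ → container 2 (remaining 2 m³)
1 m³ → container 2 (remaining 1 m³)
3 containers × 20 m³ = 60 m³; used 50 m³; unused 10 m³.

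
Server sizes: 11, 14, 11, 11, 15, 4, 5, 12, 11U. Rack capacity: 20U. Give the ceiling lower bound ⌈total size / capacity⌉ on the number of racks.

Total size = 11 + 14 + 11 + 11 + 15 + 4 + 5 + 12 + 11 = 94U.
⌈94 / 20⌉ = 5.

5 racks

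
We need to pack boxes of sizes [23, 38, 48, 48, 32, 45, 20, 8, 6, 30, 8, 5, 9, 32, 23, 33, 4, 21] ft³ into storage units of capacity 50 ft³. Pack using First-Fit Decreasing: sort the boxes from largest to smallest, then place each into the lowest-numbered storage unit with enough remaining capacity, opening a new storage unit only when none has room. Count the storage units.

10 storage units

Sorted descending: 48, 48, 45, 38, 33, 32, 32, 30, 23, 23, 21, 20, 9, 8, 8, 6, 5, 4.
Put 48 ft³ in storage unit 1; 2 ft³ remain.
Put 48 ft³ in storage unit 2; 2 ft³ remain.
Put 45 ft³ in storage unit 3; 5 ft³ remain.
Put 38 ft³ in storage unit 4; 12 ft³ remain.
Put 33 ft³ in storage unit 5; 17 ft³ remain.
Put 32 ft³ in storage unit 6; 18 ft³ remain.
Put 32 ft³ in storage unit 7; 18 ft³ remain.
Put 30 ft³ in storage unit 8; 20 ft³ remain.
Put 23 ft³ in storage unit 9; 27 ft³ remain.
Put 23 ft³ in storage unit 9; 4 ft³ remain.
Put 21 ft³ in storage unit 10; 29 ft³ remain.
Put 20 ft³ in storage unit 8; 0 ft³ remain.
Put 9 ft³ in storage unit 4; 3 ft³ remain.
Put 8 ft³ in storage unit 5; 9 ft³ remain.
Put 8 ft³ in storage unit 5; 1 ft³ remain.
Put 6 ft³ in storage unit 6; 12 ft³ remain.
Put 5 ft³ in storage unit 3; 0 ft³ remain.
Put 4 ft³ in storage unit 6; 8 ft³ remain.
Final storage units: [48] [48] [45,5] [38,9] [33,8,8] [32,6,4] [32] [30,20] [23,23] [21].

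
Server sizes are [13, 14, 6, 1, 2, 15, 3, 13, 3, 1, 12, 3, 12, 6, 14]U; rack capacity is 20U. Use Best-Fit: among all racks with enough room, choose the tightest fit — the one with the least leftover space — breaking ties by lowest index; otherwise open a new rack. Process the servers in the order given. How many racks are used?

rack 1: place 13U, 7U left
rack 2: place 14U, 6U left
rack 2: place 6U, 0U left
rack 1: place 1U, 6U left
rack 1: place 2U, 4U left
rack 3: place 15U, 5U left
rack 1: place 3U, 1U left
rack 4: place 13U, 7U left
rack 3: place 3U, 2U left
rack 1: place 1U, 0U left
rack 5: place 12U, 8U left
rack 4: place 3U, 4U left
rack 6: place 12U, 8U left
rack 5: place 6U, 2U left
rack 7: place 14U, 6U left

7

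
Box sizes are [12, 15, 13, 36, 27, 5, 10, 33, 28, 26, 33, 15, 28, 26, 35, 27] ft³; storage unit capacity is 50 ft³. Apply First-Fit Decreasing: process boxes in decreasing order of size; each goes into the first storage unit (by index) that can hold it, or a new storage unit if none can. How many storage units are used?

Sorted descending: 36, 35, 33, 33, 28, 28, 27, 27, 26, 26, 15, 15, 13, 12, 10, 5.
Put 36 ft³ in storage unit 1; 14 ft³ remain.
Put 35 ft³ in storage unit 2; 15 ft³ remain.
Put 33 ft³ in storage unit 3; 17 ft³ remain.
Put 33 ft³ in storage unit 4; 17 ft³ remain.
Put 28 ft³ in storage unit 5; 22 ft³ remain.
Put 28 ft³ in storage unit 6; 22 ft³ remain.
Put 27 ft³ in storage unit 7; 23 ft³ remain.
Put 27 ft³ in storage unit 8; 23 ft³ remain.
Put 26 ft³ in storage unit 9; 24 ft³ remain.
Put 26 ft³ in storage unit 10; 24 ft³ remain.
Put 15 ft³ in storage unit 2; 0 ft³ remain.
Put 15 ft³ in storage unit 3; 2 ft³ remain.
Put 13 ft³ in storage unit 1; 1 ft³ remain.
Put 12 ft³ in storage unit 4; 5 ft³ remain.
Put 10 ft³ in storage unit 5; 12 ft³ remain.
Put 5 ft³ in storage unit 4; 0 ft³ remain.
Final storage units: [36,13] [35,15] [33,15] [33,12,5] [28,10] [28] [27] [27] [26] [26].

10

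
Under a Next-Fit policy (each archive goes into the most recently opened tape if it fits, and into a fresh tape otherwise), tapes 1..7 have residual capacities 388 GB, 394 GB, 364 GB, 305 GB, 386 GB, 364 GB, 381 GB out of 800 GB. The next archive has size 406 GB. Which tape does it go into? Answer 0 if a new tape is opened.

Next-Fit only looks at tape 7, which has 381 GB free.
406 GB does not fit, so a new tape is opened.

0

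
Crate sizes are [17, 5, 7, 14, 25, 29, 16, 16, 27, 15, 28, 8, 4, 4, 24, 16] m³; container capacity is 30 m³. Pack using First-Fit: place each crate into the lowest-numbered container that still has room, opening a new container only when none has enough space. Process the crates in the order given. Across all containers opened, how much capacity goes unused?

45

Put 17 m³ in container 1; 13 m³ remain.
Put 5 m³ in container 1; 8 m³ remain.
Put 7 m³ in container 1; 1 m³ remain.
Put 14 m³ in container 2; 16 m³ remain.
Put 25 m³ in container 3; 5 m³ remain.
Put 29 m³ in container 4; 1 m³ remain.
Put 16 m³ in container 2; 0 m³ remain.
Put 16 m³ in container 5; 14 m³ remain.
Put 27 m³ in container 6; 3 m³ remain.
Put 15 m³ in container 7; 15 m³ remain.
Put 28 m³ in container 8; 2 m³ remain.
Put 8 m³ in container 5; 6 m³ remain.
Put 4 m³ in container 3; 1 m³ remain.
Put 4 m³ in container 5; 2 m³ remain.
Put 24 m³ in container 9; 6 m³ remain.
Put 16 m³ in container 10; 14 m³ remain.
10 containers × 30 m³ = 300 m³; used 255 m³; unused 45 m³.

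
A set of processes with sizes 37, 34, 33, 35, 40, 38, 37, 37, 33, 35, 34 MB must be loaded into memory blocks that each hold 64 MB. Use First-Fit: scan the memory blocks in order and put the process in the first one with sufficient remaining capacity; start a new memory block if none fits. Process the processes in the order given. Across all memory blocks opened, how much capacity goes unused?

37 MB → memory block 1 (remaining 27 MB)
34 MB → memory block 2 (remaining 30 MB)
33 MB → memory block 3 (remaining 31 MB)
35 MB → memory block 4 (remaining 29 MB)
40 MB → memory block 5 (remaining 24 MB)
38 MB → memory block 6 (remaining 26 MB)
37 MB → memory block 7 (remaining 27 MB)
37 MB → memory block 8 (remaining 27 MB)
33 MB → memory block 9 (remaining 31 MB)
35 MB → memory block 10 (remaining 29 MB)
34 MB → memory block 11 (remaining 30 MB)
11 memory blocks × 64 MB = 704 MB; used 393 MB; unused 311 MB.

311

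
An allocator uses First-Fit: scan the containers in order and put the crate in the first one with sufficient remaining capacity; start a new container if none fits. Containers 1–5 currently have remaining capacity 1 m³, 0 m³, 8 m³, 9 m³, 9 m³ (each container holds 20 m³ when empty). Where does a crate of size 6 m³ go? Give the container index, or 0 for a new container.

3

Containers with room: container 3 (8 m³), container 4 (9 m³), container 5 (9 m³).
The first with room is container 3.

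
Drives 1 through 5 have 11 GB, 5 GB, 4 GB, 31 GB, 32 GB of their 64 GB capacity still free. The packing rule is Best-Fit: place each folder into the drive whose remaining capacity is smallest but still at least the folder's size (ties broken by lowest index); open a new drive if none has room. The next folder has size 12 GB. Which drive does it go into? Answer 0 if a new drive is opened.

Drives with room: drive 4 (31 GB), drive 5 (32 GB).
Tightest fit is drive 4 with 31 GB free.

4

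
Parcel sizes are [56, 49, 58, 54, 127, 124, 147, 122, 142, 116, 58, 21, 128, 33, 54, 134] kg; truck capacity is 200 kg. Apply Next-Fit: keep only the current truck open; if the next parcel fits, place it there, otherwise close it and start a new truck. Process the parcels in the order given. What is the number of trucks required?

Put 56 kg in truck 1; 144 kg remain.
Put 49 kg in truck 1; 95 kg remain.
Put 58 kg in truck 1; 37 kg remain.
Put 54 kg in truck 2; 146 kg remain.
Put 127 kg in truck 2; 19 kg remain.
Put 124 kg in truck 3; 76 kg remain.
Put 147 kg in truck 4; 53 kg remain.
Put 122 kg in truck 5; 78 kg remain.
Put 142 kg in truck 6; 58 kg remain.
Put 116 kg in truck 7; 84 kg remain.
Put 58 kg in truck 7; 26 kg remain.
Put 21 kg in truck 7; 5 kg remain.
Put 128 kg in truck 8; 72 kg remain.
Put 33 kg in truck 8; 39 kg remain.
Put 54 kg in truck 9; 146 kg remain.
Put 134 kg in truck 9; 12 kg remain.

9 trucks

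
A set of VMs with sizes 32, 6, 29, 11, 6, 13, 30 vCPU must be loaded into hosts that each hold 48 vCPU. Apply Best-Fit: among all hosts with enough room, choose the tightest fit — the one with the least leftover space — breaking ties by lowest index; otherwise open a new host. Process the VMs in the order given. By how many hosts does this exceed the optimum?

Best-Fit: [32,6] [29,11,6] [13,30] → 3 hosts.
Total size 127 vCPU; any packing needs at least ⌈127/48⌉ = 3 hosts.
So 3 is already optimal.

0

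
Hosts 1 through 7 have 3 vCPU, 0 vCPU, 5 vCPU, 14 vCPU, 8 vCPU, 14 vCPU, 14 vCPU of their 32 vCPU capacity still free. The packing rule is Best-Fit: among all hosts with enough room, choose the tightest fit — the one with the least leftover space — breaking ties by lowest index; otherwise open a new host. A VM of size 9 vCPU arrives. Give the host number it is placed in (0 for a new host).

Hosts with room: host 4 (14 vCPU), host 6 (14 vCPU), host 7 (14 vCPU).
Tightest fit is host 4 with 14 vCPU free.

4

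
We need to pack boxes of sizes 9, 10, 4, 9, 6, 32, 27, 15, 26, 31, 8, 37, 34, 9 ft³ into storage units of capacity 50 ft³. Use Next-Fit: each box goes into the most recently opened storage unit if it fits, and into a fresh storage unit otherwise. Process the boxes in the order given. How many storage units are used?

7 storage units

Put 9 ft³ in storage unit 1; 41 ft³ remain.
Put 10 ft³ in storage unit 1; 31 ft³ remain.
Put 4 ft³ in storage unit 1; 27 ft³ remain.
Put 9 ft³ in storage unit 1; 18 ft³ remain.
Put 6 ft³ in storage unit 1; 12 ft³ remain.
Put 32 ft³ in storage unit 2; 18 ft³ remain.
Put 27 ft³ in storage unit 3; 23 ft³ remain.
Put 15 ft³ in storage unit 3; 8 ft³ remain.
Put 26 ft³ in storage unit 4; 24 ft³ remain.
Put 31 ft³ in storage unit 5; 19 ft³ remain.
Put 8 ft³ in storage unit 5; 11 ft³ remain.
Put 37 ft³ in storage unit 6; 13 ft³ remain.
Put 34 ft³ in storage unit 7; 16 ft³ remain.
Put 9 ft³ in storage unit 7; 7 ft³ remain.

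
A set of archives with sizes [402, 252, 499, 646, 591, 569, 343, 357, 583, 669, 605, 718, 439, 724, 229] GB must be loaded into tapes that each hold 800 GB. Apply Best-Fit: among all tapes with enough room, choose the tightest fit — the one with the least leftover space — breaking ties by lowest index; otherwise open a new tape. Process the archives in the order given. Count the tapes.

402 GB → tape 1 (remaining 398 GB)
252 GB → tape 1 (remaining 146 GB)
499 GB → tape 2 (remaining 301 GB)
646 GB → tape 3 (remaining 154 GB)
591 GB → tape 4 (remaining 209 GB)
569 GB → tape 5 (remaining 231 GB)
343 GB → tape 6 (remaining 457 GB)
357 GB → tape 6 (remaining 100 GB)
583 GB → tape 7 (remaining 217 GB)
669 GB → tape 8 (remaining 131 GB)
605 GB → tape 9 (remaining 195 GB)
718 GB → tape 10 (remaining 82 GB)
439 GB → tape 11 (remaining 361 GB)
724 GB → tape 12 (remaining 76 GB)
229 GB → tape 5 (remaining 2 GB)
Final tapes: [402,252] [499] [646] [591] [569,229] [343,357] [583] [669] [605] [718] [439] [724].

12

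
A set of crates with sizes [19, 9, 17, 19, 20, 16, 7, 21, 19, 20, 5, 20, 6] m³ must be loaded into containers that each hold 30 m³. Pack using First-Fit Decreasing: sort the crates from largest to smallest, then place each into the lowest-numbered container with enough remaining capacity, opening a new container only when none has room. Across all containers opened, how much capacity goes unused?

Sorted descending: 21, 20, 20, 20, 19, 19, 19, 17, 16, 9, 7, 6, 5.
container 1: place 21 m³, 9 m³ left
container 2: place 20 m³, 10 m³ left
container 3: place 20 m³, 10 m³ left
container 4: place 20 m³, 10 m³ left
container 5: place 19 m³, 11 m³ left
container 6: place 19 m³, 11 m³ left
container 7: place 19 m³, 11 m³ left
container 8: place 17 m³, 13 m³ left
container 9: place 16 m³, 14 m³ left
container 1: place 9 m³, 0 m³ left
container 2: place 7 m³, 3 m³ left
container 3: place 6 m³, 4 m³ left
container 4: place 5 m³, 5 m³ left
9 containers × 30 m³ = 270 m³; used 198 m³; unused 72 m³.

72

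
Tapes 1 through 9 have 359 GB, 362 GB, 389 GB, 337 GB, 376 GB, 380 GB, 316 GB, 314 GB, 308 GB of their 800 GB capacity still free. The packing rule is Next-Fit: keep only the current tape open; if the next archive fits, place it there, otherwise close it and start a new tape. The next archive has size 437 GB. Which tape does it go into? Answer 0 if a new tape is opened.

Next-Fit only looks at tape 9, which has 308 GB free.
437 GB does not fit, so a new tape is opened.

0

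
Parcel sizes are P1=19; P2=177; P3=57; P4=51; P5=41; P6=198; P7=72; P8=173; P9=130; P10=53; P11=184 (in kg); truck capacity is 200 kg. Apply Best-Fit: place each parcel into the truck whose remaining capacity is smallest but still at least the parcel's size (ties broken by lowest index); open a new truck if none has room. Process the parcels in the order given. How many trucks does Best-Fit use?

truck 1: place P1 (19 kg), 181 kg left
truck 1: place P2 (177 kg), 4 kg left
truck 2: place P3 (57 kg), 143 kg left
truck 2: place P4 (51 kg), 92 kg left
truck 2: place P5 (41 kg), 51 kg left
truck 3: place P6 (198 kg), 2 kg left
truck 4: place P7 (72 kg), 128 kg left
truck 5: place P8 (173 kg), 27 kg left
truck 6: place P9 (130 kg), 70 kg left
truck 6: place P10 (53 kg), 17 kg left
truck 7: place P11 (184 kg), 16 kg left

7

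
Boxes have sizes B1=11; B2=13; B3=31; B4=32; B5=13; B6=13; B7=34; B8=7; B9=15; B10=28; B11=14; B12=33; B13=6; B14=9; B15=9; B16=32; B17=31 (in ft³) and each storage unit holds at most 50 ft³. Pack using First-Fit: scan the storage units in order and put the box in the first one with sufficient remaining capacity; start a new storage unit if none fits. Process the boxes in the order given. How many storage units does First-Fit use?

8 storage units

storage unit 1: place B1 (11 ft³), 39 ft³ left
storage unit 1: place B2 (13 ft³), 26 ft³ left
storage unit 2: place B3 (31 ft³), 19 ft³ left
storage unit 3: place B4 (32 ft³), 18 ft³ left
storage unit 1: place B5 (13 ft³), 13 ft³ left
storage unit 1: place B6 (13 ft³), 0 ft³ left
storage unit 4: place B7 (34 ft³), 16 ft³ left
storage unit 2: place B8 (7 ft³), 12 ft³ left
storage unit 3: place B9 (15 ft³), 3 ft³ left
storage unit 5: place B10 (28 ft³), 22 ft³ left
storage unit 4: place B11 (14 ft³), 2 ft³ left
storage unit 6: place B12 (33 ft³), 17 ft³ left
storage unit 2: place B13 (6 ft³), 6 ft³ left
storage unit 5: place B14 (9 ft³), 13 ft³ left
storage unit 5: place B15 (9 ft³), 4 ft³ left
storage unit 7: place B16 (32 ft³), 18 ft³ left
storage unit 8: place B17 (31 ft³), 19 ft³ left
Final storage units: [11,13,13,13] [31,7,6] [32,15] [34,14] [28,9,9] [33] [32] [31].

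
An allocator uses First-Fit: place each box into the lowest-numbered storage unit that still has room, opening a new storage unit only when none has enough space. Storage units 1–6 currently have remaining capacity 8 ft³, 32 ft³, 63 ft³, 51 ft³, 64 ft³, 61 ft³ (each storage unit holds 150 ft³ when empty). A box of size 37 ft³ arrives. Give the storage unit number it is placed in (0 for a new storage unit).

Storage units with room: storage unit 3 (63 ft³), storage unit 4 (51 ft³), storage unit 5 (64 ft³), storage unit 6 (61 ft³).
The first with room is storage unit 3.

3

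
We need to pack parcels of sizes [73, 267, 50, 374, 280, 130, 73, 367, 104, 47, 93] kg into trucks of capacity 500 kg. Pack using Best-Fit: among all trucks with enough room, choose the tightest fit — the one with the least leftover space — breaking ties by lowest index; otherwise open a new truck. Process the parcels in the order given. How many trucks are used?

truck 1: place 73 kg, 427 kg left
truck 1: place 267 kg, 160 kg left
truck 1: place 50 kg, 110 kg left
truck 2: place 374 kg, 126 kg left
truck 3: place 280 kg, 220 kg left
truck 3: place 130 kg, 90 kg left
truck 3: place 73 kg, 17 kg left
truck 4: place 367 kg, 133 kg left
truck 1: place 104 kg, 6 kg left
truck 2: place 47 kg, 79 kg left
truck 4: place 93 kg, 40 kg left

4 trucks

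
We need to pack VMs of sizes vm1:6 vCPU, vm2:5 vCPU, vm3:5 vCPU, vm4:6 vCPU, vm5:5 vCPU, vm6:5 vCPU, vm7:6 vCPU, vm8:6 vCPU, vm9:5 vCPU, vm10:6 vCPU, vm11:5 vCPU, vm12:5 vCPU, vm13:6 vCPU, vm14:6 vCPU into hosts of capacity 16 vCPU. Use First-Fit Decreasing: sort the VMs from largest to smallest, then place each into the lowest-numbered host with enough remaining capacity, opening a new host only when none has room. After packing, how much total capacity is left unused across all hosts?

Sorted descending: 6, 6, 6, 6, 6, 6, 6, 5, 5, 5, 5, 5, 5, 5.
6 vCPU → host 1 (remaining 10 vCPU)
6 vCPU → host 1 (remaining 4 vCPU)
6 vCPU → host 2 (remaining 10 vCPU)
6 vCPU → host 2 (remaining 4 vCPU)
6 vCPU → host 3 (remaining 10 vCPU)
6 vCPU → host 3 (remaining 4 vCPU)
6 vCPU → host 4 (remaining 10 vCPU)
5 vCPU → host 4 (remaining 5 vCPU)
5 vCPU → host 4 (remaining 0 vCPU)
5 vCPU → host 5 (remaining 11 vCPU)
5 vCPU → host 5 (remaining 6 vCPU)
5 vCPU → host 5 (remaining 1 vCPU)
5 vCPU → host 6 (remaining 11 vCPU)
5 vCPU → host 6 (remaining 6 vCPU)
6 hosts × 16 vCPU = 96 vCPU; used 77 vCPU; unused 19 vCPU.

19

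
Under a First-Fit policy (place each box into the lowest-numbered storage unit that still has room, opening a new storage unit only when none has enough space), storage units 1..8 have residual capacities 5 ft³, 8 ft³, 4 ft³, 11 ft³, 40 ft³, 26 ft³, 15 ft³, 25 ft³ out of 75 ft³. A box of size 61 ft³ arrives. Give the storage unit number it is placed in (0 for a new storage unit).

No storage unit has ≥ 61 ft³ free, so a new storage unit is opened.

0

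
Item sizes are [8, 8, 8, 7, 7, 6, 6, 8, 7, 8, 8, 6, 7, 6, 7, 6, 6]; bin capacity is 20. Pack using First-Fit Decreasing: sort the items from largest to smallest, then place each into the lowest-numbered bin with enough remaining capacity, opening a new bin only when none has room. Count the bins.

Sorted descending: 8, 8, 8, 8, 8, 8, 7, 7, 7, 7, 7, 6, 6, 6, 6, 6, 6.
8 → bin 1 (remaining 12)
8 → bin 1 (remaining 4)
8 → bin 2 (remaining 12)
8 → bin 2 (remaining 4)
8 → bin 3 (remaining 12)
8 → bin 3 (remaining 4)
7 → bin 4 (remaining 13)
7 → bin 4 (remaining 6)
7 → bin 5 (remaining 13)
7 → bin 5 (remaining 6)
7 → bin 6 (remaining 13)
6 → bin 4 (remaining 0)
6 → bin 5 (remaining 0)
6 → bin 6 (remaining 7)
6 → bin 6 (remaining 1)
6 → bin 7 (remaining 14)
6 → bin 7 (remaining 8)
Final bins: [8,8] [8,8] [8,8] [7,7,6] [7,7,6] [7,6,6] [6,6].

7 bins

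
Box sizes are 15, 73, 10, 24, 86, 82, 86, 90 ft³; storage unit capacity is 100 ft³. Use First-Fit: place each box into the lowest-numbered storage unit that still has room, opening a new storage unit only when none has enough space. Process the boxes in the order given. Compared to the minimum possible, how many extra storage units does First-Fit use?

First-Fit: [15,73,10] [24] [86] [82] [86] [90] → 6 storage units.
Total size 466 ft³; any packing needs at least ⌈466/100⌉ = 5 storage units.
An optimal packing achieves that bound: [90,10] [86] [86] [82,15] [73,24] → 5 storage units.
Excess: 6 − 5 = 1.

1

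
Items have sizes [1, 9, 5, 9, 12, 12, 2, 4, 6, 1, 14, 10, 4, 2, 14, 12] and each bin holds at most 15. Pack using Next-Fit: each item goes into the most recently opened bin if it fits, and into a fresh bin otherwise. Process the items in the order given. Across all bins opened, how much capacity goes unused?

33

bin 1: place 1, 14 left
bin 1: place 9, 5 left
bin 1: place 5, 0 left
bin 2: place 9, 6 left
bin 3: place 12, 3 left
bin 4: place 12, 3 left
bin 4: place 2, 1 left
bin 5: place 4, 11 left
bin 5: place 6, 5 left
bin 5: place 1, 4 left
bin 6: place 14, 1 left
bin 7: place 10, 5 left
bin 7: place 4, 1 left
bin 8: place 2, 13 left
bin 9: place 14, 1 left
bin 10: place 12, 3 left
10 bins × 15 = 150; used 117; unused 33.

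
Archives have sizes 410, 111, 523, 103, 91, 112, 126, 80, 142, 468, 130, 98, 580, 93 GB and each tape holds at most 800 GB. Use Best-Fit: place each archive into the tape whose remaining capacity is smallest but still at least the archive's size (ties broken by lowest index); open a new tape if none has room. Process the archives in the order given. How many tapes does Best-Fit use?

Put 410 GB in tape 1; 390 GB remain.
Put 111 GB in tape 1; 279 GB remain.
Put 523 GB in tape 2; 277 GB remain.
Put 103 GB in tape 2; 174 GB remain.
Put 91 GB in tape 2; 83 GB remain.
Put 112 GB in tape 1; 167 GB remain.
Put 126 GB in tape 1; 41 GB remain.
Put 80 GB in tape 2; 3 GB remain.
Put 142 GB in tape 3; 658 GB remain.
Put 468 GB in tape 3; 190 GB remain.
Put 130 GB in tape 3; 60 GB remain.
Put 98 GB in tape 4; 702 GB remain.
Put 580 GB in tape 4; 122 GB remain.
Put 93 GB in tape 4; 29 GB remain.
Final tapes: [410,111,112,126] [523,103,91,80] [142,468,130] [98,580,93].

4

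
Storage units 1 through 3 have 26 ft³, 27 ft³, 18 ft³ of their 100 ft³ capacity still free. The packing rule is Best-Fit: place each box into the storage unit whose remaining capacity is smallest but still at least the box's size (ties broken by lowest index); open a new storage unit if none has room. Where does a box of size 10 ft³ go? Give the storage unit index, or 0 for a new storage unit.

Storage units with room: storage unit 1 (26 ft³), storage unit 2 (27 ft³), storage unit 3 (18 ft³).
Tightest fit is storage unit 3 with 18 ft³ free.

3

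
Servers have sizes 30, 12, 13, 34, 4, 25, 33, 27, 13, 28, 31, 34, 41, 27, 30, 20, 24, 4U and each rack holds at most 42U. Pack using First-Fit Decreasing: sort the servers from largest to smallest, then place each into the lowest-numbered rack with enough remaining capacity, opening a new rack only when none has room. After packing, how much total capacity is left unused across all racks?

Sorted descending: 41, 34, 34, 33, 31, 30, 30, 28, 27, 27, 25, 24, 20, 13, 13, 12, 4, 4.
Put 41U in rack 1; 1U remain.
Put 34U in rack 2; 8U remain.
Put 34U in rack 3; 8U remain.
Put 33U in rack 4; 9U remain.
Put 31U in rack 5; 11U remain.
Put 30U in rack 6; 12U remain.
Put 30U in rack 7; 12U remain.
Put 28U in rack 8; 14U remain.
Put 27U in rack 9; 15U remain.
Put 27U in rack 10; 15U remain.
Put 25U in rack 11; 17U remain.
Put 24U in rack 12; 18U remain.
Put 20U in rack 13; 22U remain.
Put 13U in rack 8; 1U remain.
Put 13U in rack 9; 2U remain.
Put 12U in rack 6; 0U remain.
Put 4U in rack 2; 4U remain.
Put 4U in rack 2; 0U remain.
13 racks × 42U = 546U; used 430U; unused 116U.

116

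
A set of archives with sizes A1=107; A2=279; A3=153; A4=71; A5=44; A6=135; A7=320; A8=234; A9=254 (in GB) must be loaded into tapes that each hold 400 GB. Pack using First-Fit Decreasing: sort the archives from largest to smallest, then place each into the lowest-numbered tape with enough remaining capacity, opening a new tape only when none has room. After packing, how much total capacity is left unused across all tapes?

Sorted descending: 320, 279, 254, 234, 153, 135, 107, 71, 44.
320 GB → tape 1 (remaining 80 GB)
279 GB → tape 2 (remaining 121 GB)
254 GB → tape 3 (remaining 146 GB)
234 GB → tape 4 (remaining 166 GB)
153 GB → tape 4 (remaining 13 GB)
135 GB → tape 3 (remaining 11 GB)
107 GB → tape 2 (remaining 14 GB)
71 GB → tape 1 (remaining 9 GB)
44 GB → tape 5 (remaining 356 GB)
5 tapes × 400 GB = 2000 GB; used 1597 GB; unused 403 GB.

403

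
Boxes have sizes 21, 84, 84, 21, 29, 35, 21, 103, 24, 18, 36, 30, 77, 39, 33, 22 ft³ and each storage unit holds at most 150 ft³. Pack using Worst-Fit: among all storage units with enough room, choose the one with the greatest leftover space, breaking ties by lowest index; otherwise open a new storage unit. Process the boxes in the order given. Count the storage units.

5

Put 21 ft³ in storage unit 1; 129 ft³ remain.
Put 84 ft³ in storage unit 1; 45 ft³ remain.
Put 84 ft³ in storage unit 2; 66 ft³ remain.
Put 21 ft³ in storage unit 2; 45 ft³ remain.
Put 29 ft³ in storage unit 1; 16 ft³ remain.
Put 35 ft³ in storage unit 2; 10 ft³ remain.
Put 21 ft³ in storage unit 3; 129 ft³ remain.
Put 103 ft³ in storage unit 3; 26 ft³ remain.
Put 24 ft³ in storage unit 3; 2 ft³ remain.
Put 18 ft³ in storage unit 4; 132 ft³ remain.
Put 36 ft³ in storage unit 4; 96 ft³ remain.
Put 30 ft³ in storage unit 4; 66 ft³ remain.
Put 77 ft³ in storage unit 5; 73 ft³ remain.
Put 39 ft³ in storage unit 5; 34 ft³ remain.
Put 33 ft³ in storage unit 4; 33 ft³ remain.
Put 22 ft³ in storage unit 5; 12 ft³ remain.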